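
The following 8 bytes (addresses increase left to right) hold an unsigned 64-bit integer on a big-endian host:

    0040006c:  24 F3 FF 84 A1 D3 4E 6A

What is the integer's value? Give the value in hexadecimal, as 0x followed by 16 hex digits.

0x24F3FF84A1D34E6A

In big-endian order the high byte comes first in memory.
The bytes are already most-significant first: 0x24F3FF84A1D34E6A.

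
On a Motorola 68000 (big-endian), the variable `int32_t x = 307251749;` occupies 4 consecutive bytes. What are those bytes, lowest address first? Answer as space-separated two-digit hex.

307251749 in hexadecimal, padded to 32 bits, is 0x12504A25.
Split into bytes (most-significant first): 12 50 4A 25.
In big-endian order the high byte comes first in memory.
So the memory order matches the most-significant-first order: 12 50 4A 25.

12 50 4A 25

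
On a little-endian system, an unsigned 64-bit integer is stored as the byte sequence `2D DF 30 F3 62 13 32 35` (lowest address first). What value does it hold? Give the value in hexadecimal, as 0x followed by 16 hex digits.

0x35321362F330DF2D

In little-endian order the low byte comes first in memory.
Reassemble most-significant byte first: 35 32 13 62 F3 30 DF 2D → 0x35321362F330DF2D.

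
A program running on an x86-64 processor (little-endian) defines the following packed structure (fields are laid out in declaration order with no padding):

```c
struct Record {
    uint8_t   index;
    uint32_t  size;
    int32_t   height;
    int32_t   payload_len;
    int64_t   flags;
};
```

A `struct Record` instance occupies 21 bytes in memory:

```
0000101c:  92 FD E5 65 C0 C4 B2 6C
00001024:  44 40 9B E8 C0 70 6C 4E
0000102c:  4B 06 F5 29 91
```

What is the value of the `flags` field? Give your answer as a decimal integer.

-7986583056782824336

`flags` follows `index` (1 B), `size` (4 B), `height` (4 B), `payload_len` (4 B), so it starts at offset 1 + 4 + 4 + 4 = 13 and occupies 8 bytes.
Bytes at offsets 13..20: 70 6C 4E 4B 06 F5 29 91.
Little-endian: lowest address holds the least-significant byte.
Reassemble most-significant byte first: 91 29 F5 06 4B 4E 6C 70 → 0x9129F5064B4E6C70.
Top bit is set, so as a signed 64-bit value this is 0x9129F5064B4E6C70 − 2^64 = -7986583056782824336.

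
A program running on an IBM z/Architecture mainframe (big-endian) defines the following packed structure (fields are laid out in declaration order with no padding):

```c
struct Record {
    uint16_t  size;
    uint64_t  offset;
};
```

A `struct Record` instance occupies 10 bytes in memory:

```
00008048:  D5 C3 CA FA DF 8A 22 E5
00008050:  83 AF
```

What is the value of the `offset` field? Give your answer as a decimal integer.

`offset` follows `size` (2 bytes), so it starts at byte offset 2 and occupies 8 bytes.
Bytes at offsets 2..9: CA FA DF 8A 22 E5 83 AF.
In big-endian order the high byte comes first in memory.
The bytes are already most-significant first: 0xCAFADF8A22E583AF.
0xCAFADF8A22E583AF = 14626248524223054767.

14626248524223054767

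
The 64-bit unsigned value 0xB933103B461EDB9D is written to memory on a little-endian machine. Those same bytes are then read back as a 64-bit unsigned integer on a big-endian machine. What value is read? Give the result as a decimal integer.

11374718570841781177

Stored little-endian, the bytes at ascending addresses are 9D DB 1E 46 3B 10 33 B9.
Read back as big-endian, the last byte is least significant, giving 0x9DDB1E463B1033B9.
0x9DDB1E463B1033B9 = 11374718570841781177.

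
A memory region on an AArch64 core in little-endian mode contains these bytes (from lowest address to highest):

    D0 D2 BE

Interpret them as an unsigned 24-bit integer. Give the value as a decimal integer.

Little-endian stores the least-significant byte at the lowest address.
Reassemble most-significant byte first: BE D2 D0 → 0xBED2D0.
0xBED2D0 = 12505808.

12505808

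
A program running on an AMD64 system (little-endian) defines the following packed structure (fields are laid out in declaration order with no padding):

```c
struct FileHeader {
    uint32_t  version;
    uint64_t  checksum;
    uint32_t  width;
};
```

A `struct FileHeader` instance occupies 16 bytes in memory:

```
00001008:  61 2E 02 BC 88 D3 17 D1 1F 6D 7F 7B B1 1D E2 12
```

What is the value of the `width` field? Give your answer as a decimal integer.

316808625

`width` follows `version` (4 B), `checksum` (8 B), so it starts at offset 4 + 8 = 12 and occupies 4 bytes.
Bytes at offsets 12..15: B1 1D E2 12.
Little-endian stores the least-significant byte at the lowest address.
Reassemble most-significant byte first: 12 E2 1D B1 → 0x12E21DB1.
0x12E21DB1 = 316808625.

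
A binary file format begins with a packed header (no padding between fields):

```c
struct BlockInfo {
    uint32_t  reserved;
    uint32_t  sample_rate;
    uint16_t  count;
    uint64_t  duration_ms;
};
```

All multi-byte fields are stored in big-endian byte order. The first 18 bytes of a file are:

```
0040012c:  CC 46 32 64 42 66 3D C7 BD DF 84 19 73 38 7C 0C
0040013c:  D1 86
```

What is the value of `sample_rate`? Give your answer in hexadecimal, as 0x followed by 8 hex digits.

0x42663DC7

`sample_rate` follows `reserved` (4 bytes), so it starts at byte offset 4 and occupies 4 bytes.
Bytes at offsets 4..7: 42 66 3D C7.
In big-endian order the high byte comes first in memory.
The bytes are already most-significant first: 0x42663DC7.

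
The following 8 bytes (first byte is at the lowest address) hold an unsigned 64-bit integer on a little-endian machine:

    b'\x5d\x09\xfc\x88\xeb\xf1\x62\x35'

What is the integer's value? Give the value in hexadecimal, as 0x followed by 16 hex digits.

0x3562F1EB88FC095D

In little-endian order the low byte comes first in memory.
Reassemble most-significant byte first: 35 62 F1 EB 88 FC 09 5D → 0x3562F1EB88FC095D.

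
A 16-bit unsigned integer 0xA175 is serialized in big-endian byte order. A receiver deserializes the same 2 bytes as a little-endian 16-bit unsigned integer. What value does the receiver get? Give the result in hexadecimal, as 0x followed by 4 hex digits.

0x75A1

Stored big-endian, the bytes at ascending addresses are A1 75.
Read back as little-endian, the first byte is least significant, giving 0x75A1.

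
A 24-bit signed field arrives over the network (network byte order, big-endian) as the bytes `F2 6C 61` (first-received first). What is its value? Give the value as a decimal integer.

Big-endian: lowest address holds the most-significant byte.
The bytes are already most-significant first: 0xF26C61.
Top bit is set, so as a signed 24-bit value this is 0xF26C61 − 2^24 = -889759.

-889759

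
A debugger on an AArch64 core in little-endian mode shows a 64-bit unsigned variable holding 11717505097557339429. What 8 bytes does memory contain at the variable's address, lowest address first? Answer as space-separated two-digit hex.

25 ED BB E1 CD F0 9C A2

11717505097557339429 in hexadecimal, padded to 64 bits, is 0xA29CF0CDE1BBED25.
Split into bytes (most-significant first): A2 9C F0 CD E1 BB ED 25.
Little-endian: lowest address holds the least-significant byte.
So at ascending addresses the bytes are 25 ED BB E1 CD F0 9C A2.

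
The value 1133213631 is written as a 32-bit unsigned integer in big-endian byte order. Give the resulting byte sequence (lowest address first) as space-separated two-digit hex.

43 8B 77 BF

1133213631 in hexadecimal, padded to 32 bits, is 0x438B77BF.
Split into bytes (most-significant first): 43 8B 77 BF.
Big-endian stores the most-significant byte at the lowest address.
So the memory order matches the most-significant-first order: 43 8B 77 BF.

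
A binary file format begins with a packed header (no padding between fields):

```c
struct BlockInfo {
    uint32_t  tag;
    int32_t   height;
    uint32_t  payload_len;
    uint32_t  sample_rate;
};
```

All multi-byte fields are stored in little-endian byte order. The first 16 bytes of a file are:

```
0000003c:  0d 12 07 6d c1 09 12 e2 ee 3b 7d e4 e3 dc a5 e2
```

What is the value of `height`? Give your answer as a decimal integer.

`height` follows `tag` (4 bytes), so it starts at byte offset 4 and occupies 4 bytes.
Bytes at offsets 4..7: C1 09 12 E2.
In little-endian order the low byte comes first in memory.
Reassemble most-significant byte first: E2 12 09 C1 → 0xE21209C1.
Top bit is set, so as a signed 32-bit value this is 0xE21209C1 − 2^32 = -502134335.

-502134335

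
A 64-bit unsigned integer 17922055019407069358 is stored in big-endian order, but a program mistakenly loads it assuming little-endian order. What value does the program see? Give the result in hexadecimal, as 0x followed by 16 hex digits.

0xAED0C3C415EEB7F8

17922055019407069358 in 64-bit hexadecimal is 0xF8B7EE15C4C3D0AE.
Stored big-endian, the bytes at ascending addresses are F8 B7 EE 15 C4 C3 D0 AE.
Read back as little-endian, the first byte is least significant, giving 0xAED0C3C415EEB7F8.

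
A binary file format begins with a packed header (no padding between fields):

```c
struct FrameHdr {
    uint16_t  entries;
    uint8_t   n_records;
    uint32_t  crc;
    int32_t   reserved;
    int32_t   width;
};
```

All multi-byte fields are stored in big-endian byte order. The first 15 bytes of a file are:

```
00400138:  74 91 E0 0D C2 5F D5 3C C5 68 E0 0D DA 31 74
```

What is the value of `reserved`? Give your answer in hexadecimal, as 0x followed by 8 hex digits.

`reserved` follows `entries` (2 B), `n_records` (1 B), `crc` (4 B), so it starts at offset 2 + 1 + 4 = 7 and occupies 4 bytes.
Bytes at offsets 7..10: 3C C5 68 E0.
Big-endian stores the most-significant byte at the lowest address.
The bytes are already most-significant first: 0x3CC568E0.

0x3CC568E0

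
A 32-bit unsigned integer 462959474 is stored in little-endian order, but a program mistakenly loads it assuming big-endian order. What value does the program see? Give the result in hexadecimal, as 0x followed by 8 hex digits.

462959474 in 32-bit hexadecimal is 0x1B983372.
Stored little-endian, the bytes at ascending addresses are 72 33 98 1B.
Read back as big-endian, the last byte is least significant, giving 0x7233981B.

0x7233981B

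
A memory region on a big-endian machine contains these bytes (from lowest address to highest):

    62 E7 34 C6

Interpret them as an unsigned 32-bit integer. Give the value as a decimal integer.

1659319494

In big-endian order the high byte comes first in memory.
The bytes are already most-significant first: 0x62E734C6.
0x62E734C6 = 1659319494.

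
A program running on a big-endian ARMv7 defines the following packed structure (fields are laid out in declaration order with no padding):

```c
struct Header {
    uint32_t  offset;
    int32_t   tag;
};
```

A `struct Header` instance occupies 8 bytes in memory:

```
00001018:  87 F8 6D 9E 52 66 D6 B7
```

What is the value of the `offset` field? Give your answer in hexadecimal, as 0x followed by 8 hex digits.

0x87F86D9E

`offset` is the first field, at byte offset 0, occupying 4 bytes.
Bytes at offsets 0..3: 87 F8 6D 9E.
Big-endian: lowest address holds the most-significant byte.
The bytes are already most-significant first: 0x87F86D9E.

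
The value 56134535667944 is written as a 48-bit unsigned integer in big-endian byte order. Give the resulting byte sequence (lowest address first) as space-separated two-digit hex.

56134535667944 in hexadecimal, padded to 48 bits, is 0x330DD70EE0E8.
Split into bytes (most-significant first): 33 0D D7 0E E0 E8.
Big-endian: lowest address holds the most-significant byte.
So the memory order matches the most-significant-first order: 33 0D D7 0E E0 E8.

33 0D D7 0E E0 E8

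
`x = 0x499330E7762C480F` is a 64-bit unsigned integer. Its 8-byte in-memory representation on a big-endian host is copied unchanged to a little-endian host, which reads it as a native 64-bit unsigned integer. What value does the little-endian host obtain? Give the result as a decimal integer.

Stored big-endian, the bytes at ascending addresses are 49 93 30 E7 76 2C 48 0F.
Read back as little-endian, the first byte is least significant, giving 0x0F482C76E7309349.
0x0F482C76E7309349 = 1101178998088569673.

1101178998088569673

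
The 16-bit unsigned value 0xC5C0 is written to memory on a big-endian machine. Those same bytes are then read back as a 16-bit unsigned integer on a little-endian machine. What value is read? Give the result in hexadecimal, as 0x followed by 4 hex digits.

0xC0C5

Stored big-endian, the bytes at ascending addresses are C5 C0.
Read back as little-endian, the first byte is least significant, giving 0xC0C5.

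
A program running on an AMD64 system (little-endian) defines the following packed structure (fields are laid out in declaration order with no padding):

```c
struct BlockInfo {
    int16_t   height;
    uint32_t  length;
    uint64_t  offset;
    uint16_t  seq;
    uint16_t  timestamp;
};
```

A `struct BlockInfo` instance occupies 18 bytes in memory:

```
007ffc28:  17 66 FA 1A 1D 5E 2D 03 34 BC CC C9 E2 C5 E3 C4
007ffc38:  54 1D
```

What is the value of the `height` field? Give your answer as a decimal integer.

26135

`height` is the first field, at byte offset 0, occupying 2 bytes.
Bytes at offsets 0..1: 17 66.
Little-endian: lowest address holds the least-significant byte.
Reassemble most-significant byte first: 66 17 → 0x6617.
0x6617 = 26135.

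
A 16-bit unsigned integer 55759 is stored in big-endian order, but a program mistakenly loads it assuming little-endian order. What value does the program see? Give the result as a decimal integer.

53209

55759 in 16-bit hexadecimal is 0xD9CF.
Stored big-endian, the bytes at ascending addresses are D9 CF.
Read back as little-endian, the first byte is least significant, giving 0xCFD9.
0xCFD9 = 53209.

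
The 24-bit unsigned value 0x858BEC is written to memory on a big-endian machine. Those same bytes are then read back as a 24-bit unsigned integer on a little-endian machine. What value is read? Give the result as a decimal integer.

Stored big-endian, the bytes at ascending addresses are 85 8B EC.
Read back as little-endian, the first byte is least significant, giving 0xEC8B85.
0xEC8B85 = 15502213.

15502213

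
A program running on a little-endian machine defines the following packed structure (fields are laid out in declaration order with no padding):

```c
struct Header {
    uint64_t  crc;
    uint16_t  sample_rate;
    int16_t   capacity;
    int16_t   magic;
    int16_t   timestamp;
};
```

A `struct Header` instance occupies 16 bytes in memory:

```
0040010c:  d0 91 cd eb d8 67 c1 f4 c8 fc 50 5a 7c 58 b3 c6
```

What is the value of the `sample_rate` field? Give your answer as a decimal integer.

`sample_rate` follows `crc` (8 bytes), so it starts at byte offset 8 and occupies 2 bytes.
Bytes at offsets 8..9: C8 FC.
Little-endian: lowest address holds the least-significant byte.
Reassemble most-significant byte first: FC C8 → 0xFCC8.
0xFCC8 = 64712.

64712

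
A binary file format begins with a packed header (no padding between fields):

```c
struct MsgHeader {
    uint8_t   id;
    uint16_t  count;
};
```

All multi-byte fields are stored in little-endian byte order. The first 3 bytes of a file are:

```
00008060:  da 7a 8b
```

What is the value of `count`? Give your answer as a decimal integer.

35706

`count` follows `id` (1 byte), so it starts at byte offset 1 and occupies 2 bytes.
Bytes at offsets 1..2: 7A 8B.
Little-endian: lowest address holds the least-significant byte.
Reassemble most-significant byte first: 8B 7A → 0x8B7A.
0x8B7A = 35706.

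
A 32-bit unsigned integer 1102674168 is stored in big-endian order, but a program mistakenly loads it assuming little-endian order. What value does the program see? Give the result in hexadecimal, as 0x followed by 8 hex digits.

1102674168 in 32-bit hexadecimal is 0x41B978F8.
Stored big-endian, the bytes at ascending addresses are 41 B9 78 F8.
Read back as little-endian, the first byte is least significant, giving 0xF878B941.

0xF878B941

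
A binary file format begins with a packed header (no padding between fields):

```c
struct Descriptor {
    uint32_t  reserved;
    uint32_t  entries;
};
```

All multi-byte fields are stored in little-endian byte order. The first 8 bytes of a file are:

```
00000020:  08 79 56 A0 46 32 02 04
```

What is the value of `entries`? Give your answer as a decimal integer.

67252806

`entries` follows `reserved` (4 bytes), so it starts at byte offset 4 and occupies 4 bytes.
Bytes at offsets 4..7: 46 32 02 04.
Little-endian stores the least-significant byte at the lowest address.
Reassemble most-significant byte first: 04 02 32 46 → 0x04023246.
0x04023246 = 67252806.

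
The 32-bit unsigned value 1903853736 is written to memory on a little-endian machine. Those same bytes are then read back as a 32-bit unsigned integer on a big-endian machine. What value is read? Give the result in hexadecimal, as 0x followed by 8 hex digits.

1903853736 in 32-bit hexadecimal is 0x717A80A8.
Stored little-endian, the bytes at ascending addresses are A8 80 7A 71.
Read back as big-endian, the last byte is least significant, giving 0xA8807A71.

0xA8807A71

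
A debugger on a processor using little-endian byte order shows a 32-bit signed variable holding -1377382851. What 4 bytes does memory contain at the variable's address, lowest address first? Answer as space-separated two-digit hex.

3D CE E6 AD

Two's complement of -1377382851 in 32 bits: 1377382851 = 0x521931C3; invert → 0xADE6CE3C; add 1 → 0xADE6CE3D.
Split into bytes (most-significant first): AD E6 CE 3D.
In little-endian order the low byte comes first in memory.
So at ascending addresses the bytes are 3D CE E6 AD.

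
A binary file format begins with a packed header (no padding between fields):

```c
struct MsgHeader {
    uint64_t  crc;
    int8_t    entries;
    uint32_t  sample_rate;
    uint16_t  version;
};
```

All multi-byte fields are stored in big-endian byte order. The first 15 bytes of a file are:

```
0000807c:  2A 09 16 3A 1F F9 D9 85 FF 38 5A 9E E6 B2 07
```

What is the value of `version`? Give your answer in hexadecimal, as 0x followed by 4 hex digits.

0xB207

`version` follows `crc` (8 B), `entries` (1 B), `sample_rate` (4 B), so it starts at offset 8 + 1 + 4 = 13 and occupies 2 bytes.
Bytes at offsets 13..14: B2 07.
Big-endian stores the most-significant byte at the lowest address.
The bytes are already most-significant first: 0xB207.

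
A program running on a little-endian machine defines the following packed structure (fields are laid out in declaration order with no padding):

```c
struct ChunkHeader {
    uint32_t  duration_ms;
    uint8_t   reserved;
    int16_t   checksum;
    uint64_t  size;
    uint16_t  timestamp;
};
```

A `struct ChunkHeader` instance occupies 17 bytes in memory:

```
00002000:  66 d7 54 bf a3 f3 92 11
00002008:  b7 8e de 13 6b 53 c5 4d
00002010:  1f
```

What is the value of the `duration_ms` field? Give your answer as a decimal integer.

3210008422

`duration_ms` is the first field, at byte offset 0, occupying 4 bytes.
Bytes at offsets 0..3: 66 D7 54 BF.
In little-endian order the low byte comes first in memory.
Reassemble most-significant byte first: BF 54 D7 66 → 0xBF54D766.
0xBF54D766 = 3210008422.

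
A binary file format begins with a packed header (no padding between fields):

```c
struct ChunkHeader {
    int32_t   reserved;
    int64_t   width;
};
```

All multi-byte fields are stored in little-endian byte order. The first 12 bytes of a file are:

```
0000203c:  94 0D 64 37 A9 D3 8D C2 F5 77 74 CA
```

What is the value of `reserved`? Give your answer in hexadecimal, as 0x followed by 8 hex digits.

`reserved` is the first field, at byte offset 0, occupying 4 bytes.
Bytes at offsets 0..3: 94 0D 64 37.
Little-endian: lowest address holds the least-significant byte.
Reassemble most-significant byte first: 37 64 0D 94 → 0x37640D94.

0x37640D94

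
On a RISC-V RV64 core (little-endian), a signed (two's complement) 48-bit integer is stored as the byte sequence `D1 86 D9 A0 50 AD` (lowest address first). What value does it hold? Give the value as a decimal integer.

-90913169111343

In little-endian order the low byte comes first in memory.
Reassemble most-significant byte first: AD 50 A0 D9 86 D1 → 0xAD50A0D986D1.
Top bit is set, so as a signed 48-bit value this is 0xAD50A0D986D1 − 2^48 = -90913169111343.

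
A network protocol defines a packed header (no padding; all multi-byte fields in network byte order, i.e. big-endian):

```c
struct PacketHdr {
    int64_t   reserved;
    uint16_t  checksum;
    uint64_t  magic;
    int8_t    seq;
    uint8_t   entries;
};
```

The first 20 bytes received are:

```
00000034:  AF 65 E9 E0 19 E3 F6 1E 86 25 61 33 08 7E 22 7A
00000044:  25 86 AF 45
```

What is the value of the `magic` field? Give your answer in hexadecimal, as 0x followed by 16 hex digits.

0x6133087E227A2586

`magic` follows `reserved` (8 B), `checksum` (2 B), so it starts at offset 8 + 2 = 10 and occupies 8 bytes.
Bytes at offsets 10..17: 61 33 08 7E 22 7A 25 86.
Big-endian stores the most-significant byte at the lowest address.
The bytes are already most-significant first: 0x6133087E227A2586.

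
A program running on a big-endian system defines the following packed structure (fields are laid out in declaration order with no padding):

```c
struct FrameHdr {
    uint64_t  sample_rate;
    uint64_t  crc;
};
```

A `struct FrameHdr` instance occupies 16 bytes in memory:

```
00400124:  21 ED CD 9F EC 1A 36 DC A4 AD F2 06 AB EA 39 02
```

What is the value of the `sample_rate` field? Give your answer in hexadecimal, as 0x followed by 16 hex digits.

0x21EDCD9FEC1A36DC

`sample_rate` is the first field, at byte offset 0, occupying 8 bytes.
Bytes at offsets 0..7: 21 ED CD 9F EC 1A 36 DC.
In big-endian order the high byte comes first in memory.
The bytes are already most-significant first: 0x21EDCD9FEC1A36DC.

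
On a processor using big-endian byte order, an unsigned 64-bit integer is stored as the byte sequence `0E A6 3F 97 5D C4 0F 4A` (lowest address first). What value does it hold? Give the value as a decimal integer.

1055601082010701642

In big-endian order the high byte comes first in memory.
The bytes are already most-significant first: 0x0EA63F975DC40F4A.
0x0EA63F975DC40F4A = 1055601082010701642.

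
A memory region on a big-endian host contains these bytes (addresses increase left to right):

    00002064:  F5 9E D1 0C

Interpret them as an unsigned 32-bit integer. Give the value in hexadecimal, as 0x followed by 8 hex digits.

0xF59ED10C

Big-endian: lowest address holds the most-significant byte.
The bytes are already most-significant first: 0xF59ED10C.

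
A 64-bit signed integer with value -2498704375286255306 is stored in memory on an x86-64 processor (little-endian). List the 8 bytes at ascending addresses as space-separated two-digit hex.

Two's complement of -2498704375286255306 in 64 bits: 2498704375286255306 = 0x22AD2E63FFA6CECA; invert → 0xDD52D19C00593135; add 1 → 0xDD52D19C00593136.
Split into bytes (most-significant first): DD 52 D1 9C 00 59 31 36.
Little-endian: lowest address holds the least-significant byte.
So at ascending addresses the bytes are 36 31 59 00 9C D1 52 DD.

36 31 59 00 9C D1 52 DD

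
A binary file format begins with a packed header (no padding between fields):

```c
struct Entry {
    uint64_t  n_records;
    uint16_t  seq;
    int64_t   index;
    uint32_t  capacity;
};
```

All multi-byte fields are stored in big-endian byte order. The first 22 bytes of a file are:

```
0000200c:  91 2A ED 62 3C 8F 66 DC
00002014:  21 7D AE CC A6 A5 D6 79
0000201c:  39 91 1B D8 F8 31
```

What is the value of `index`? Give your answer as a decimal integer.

-5851118584663033455

`index` follows `n_records` (8 B), `seq` (2 B), so it starts at offset 8 + 2 = 10 and occupies 8 bytes.
Bytes at offsets 10..17: AE CC A6 A5 D6 79 39 91.
Big-endian stores the most-significant byte at the lowest address.
The bytes are already most-significant first: 0xAECCA6A5D6793991.
Top bit is set, so as a signed 64-bit value this is 0xAECCA6A5D6793991 − 2^64 = -5851118584663033455.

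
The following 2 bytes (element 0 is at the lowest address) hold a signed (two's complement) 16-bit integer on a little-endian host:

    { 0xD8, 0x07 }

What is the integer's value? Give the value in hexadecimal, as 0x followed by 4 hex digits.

0x07D8

In little-endian order the low byte comes first in memory.
Reassemble most-significant byte first: 07 D8 → 0x07D8.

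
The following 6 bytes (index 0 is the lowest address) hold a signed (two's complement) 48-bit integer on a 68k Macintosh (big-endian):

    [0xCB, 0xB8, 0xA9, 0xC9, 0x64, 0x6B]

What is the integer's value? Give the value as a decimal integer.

Big-endian: lowest address holds the most-significant byte.
The bytes are already most-significant first: 0xCBB8A9C9646B.
Top bit is set, so as a signed 48-bit value this is 0xCBB8A9C9646B − 2^48 = -57480993741717.

-57480993741717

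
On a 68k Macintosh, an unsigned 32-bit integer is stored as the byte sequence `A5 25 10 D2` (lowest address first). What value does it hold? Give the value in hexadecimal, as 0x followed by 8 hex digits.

In big-endian order the high byte comes first in memory.
The bytes are already most-significant first: 0xA52510D2.

0xA52510D2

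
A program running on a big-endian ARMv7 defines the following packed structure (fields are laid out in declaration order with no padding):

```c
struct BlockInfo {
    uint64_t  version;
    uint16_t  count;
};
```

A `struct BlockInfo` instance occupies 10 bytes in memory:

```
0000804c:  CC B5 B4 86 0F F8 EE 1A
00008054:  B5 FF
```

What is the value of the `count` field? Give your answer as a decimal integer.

`count` follows `version` (8 bytes), so it starts at byte offset 8 and occupies 2 bytes.
Bytes at offsets 8..9: B5 FF.
Big-endian: lowest address holds the most-significant byte.
The bytes are already most-significant first: 0xB5FF.
0xB5FF = 46591.

46591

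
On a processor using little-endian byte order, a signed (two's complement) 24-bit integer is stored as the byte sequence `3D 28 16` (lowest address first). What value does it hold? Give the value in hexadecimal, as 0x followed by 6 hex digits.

0x16283D

Little-endian stores the least-significant byte at the lowest address.
Reassemble most-significant byte first: 16 28 3D → 0x16283D.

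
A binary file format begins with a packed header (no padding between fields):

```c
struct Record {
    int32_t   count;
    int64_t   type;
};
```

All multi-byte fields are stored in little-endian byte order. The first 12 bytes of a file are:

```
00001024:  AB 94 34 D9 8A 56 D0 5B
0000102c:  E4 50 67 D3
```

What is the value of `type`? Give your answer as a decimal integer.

-3213510867382413686

`type` follows `count` (4 bytes), so it starts at byte offset 4 and occupies 8 bytes.
Bytes at offsets 4..11: 8A 56 D0 5B E4 50 67 D3.
In little-endian order the low byte comes first in memory.
Reassemble most-significant byte first: D3 67 50 E4 5B D0 56 8A → 0xD36750E45BD0568A.
Top bit is set, so as a signed 64-bit value this is 0xD36750E45BD0568A − 2^64 = -3213510867382413686.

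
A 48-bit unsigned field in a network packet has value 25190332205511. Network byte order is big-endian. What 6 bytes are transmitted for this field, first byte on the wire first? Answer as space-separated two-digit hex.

25190332205511 in hexadecimal, padded to 48 bits, is 0x16E914CD89C7.
Split into bytes (most-significant first): 16 E9 14 CD 89 C7.
Big-endian: lowest address holds the most-significant byte.
So the memory order matches the most-significant-first order: 16 E9 14 CD 89 C7.

16 E9 14 CD 89 C7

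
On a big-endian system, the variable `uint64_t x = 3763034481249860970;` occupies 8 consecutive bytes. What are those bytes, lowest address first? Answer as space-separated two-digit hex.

34 38 FB EC 5C 71 BD 6A

3763034481249860970 in hexadecimal, padded to 64 bits, is 0x3438FBEC5C71BD6A.
Split into bytes (most-significant first): 34 38 FB EC 5C 71 BD 6A.
Big-endian stores the most-significant byte at the lowest address.
So the memory order matches the most-significant-first order: 34 38 FB EC 5C 71 BD 6A.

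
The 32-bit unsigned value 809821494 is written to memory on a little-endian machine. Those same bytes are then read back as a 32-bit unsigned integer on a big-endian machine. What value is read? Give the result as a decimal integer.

809821494 in 32-bit hexadecimal is 0x3044E536.
Stored little-endian, the bytes at ascending addresses are 36 E5 44 30.
Read back as big-endian, the last byte is least significant, giving 0x36E54430.
0x36E54430 = 920994864.

920994864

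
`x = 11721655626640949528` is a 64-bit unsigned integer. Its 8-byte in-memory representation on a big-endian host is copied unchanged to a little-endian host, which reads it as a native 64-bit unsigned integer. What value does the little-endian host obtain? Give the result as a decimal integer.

11721655626640949528 in 64-bit hexadecimal is 0xA2ABAFB03D648118.
Stored big-endian, the bytes at ascending addresses are A2 AB AF B0 3D 64 81 18.
Read back as little-endian, the first byte is least significant, giving 0x1881643DB0AFABA2.
0x1881643DB0AFABA2 = 1765802745026030498.

1765802745026030498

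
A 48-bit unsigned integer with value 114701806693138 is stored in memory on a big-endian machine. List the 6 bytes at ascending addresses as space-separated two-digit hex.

114701806693138 in hexadecimal, padded to 48 bits, is 0x685218716B12.
Split into bytes (most-significant first): 68 52 18 71 6B 12.
In big-endian order the high byte comes first in memory.
So the memory order matches the most-significant-first order: 68 52 18 71 6B 12.

68 52 18 71 6B 12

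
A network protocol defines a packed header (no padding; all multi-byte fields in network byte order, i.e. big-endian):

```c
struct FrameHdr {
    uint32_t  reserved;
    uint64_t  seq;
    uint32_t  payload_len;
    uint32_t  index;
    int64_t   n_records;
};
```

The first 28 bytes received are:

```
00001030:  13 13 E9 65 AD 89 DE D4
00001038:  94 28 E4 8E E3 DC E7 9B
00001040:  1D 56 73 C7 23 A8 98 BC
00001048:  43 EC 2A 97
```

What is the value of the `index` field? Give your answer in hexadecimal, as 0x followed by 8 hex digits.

`index` follows `reserved` (4 B), `seq` (8 B), `payload_len` (4 B), so it starts at offset 4 + 8 + 4 = 16 and occupies 4 bytes.
Bytes at offsets 16..19: 1D 56 73 C7.
Big-endian: lowest address holds the most-significant byte.
The bytes are already most-significant first: 0x1D5673C7.

0x1D5673C7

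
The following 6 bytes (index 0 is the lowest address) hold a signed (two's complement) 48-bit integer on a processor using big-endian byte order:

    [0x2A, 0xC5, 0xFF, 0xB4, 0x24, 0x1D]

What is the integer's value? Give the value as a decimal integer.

Big-endian stores the most-significant byte at the lowest address.
The bytes are already most-significant first: 0x2AC5FFB4241D.
0x2AC5FFB4241D = 47029886919709.

47029886919709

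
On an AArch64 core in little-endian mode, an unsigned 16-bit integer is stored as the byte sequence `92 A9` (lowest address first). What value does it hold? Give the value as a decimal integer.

43410

Little-endian: lowest address holds the least-significant byte.
Reassemble most-significant byte first: A9 92 → 0xA992.
0xA992 = 43410.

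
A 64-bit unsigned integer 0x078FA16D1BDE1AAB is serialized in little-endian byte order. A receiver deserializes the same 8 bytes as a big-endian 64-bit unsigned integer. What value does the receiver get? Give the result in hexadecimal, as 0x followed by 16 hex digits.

0xAB1ADE1B6DA18F07

Stored little-endian, the bytes at ascending addresses are AB 1A DE 1B 6D A1 8F 07.
Read back as big-endian, the last byte is least significant, giving 0xAB1ADE1B6DA18F07.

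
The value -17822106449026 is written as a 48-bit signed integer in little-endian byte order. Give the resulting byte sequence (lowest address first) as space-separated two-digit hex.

Two's complement of -17822106449026 in 48 bits: 17822106449026 = 0x10358852F482; invert → 0xEFCA77AD0B7D; add 1 → 0xEFCA77AD0B7E.
Split into bytes (most-significant first): EF CA 77 AD 0B 7E.
Little-endian: lowest address holds the least-significant byte.
So at ascending addresses the bytes are 7E 0B AD 77 CA EF.

7E 0B AD 77 CA EF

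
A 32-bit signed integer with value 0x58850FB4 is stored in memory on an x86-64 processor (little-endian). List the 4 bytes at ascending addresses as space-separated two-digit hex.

B4 0F 85 58

Split into bytes (most-significant first): 58 85 0F B4.
Little-endian stores the least-significant byte at the lowest address.
So at ascending addresses the bytes are B4 0F 85 58.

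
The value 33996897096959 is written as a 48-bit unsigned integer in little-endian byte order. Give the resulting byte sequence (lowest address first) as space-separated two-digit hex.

FF 94 F9 84 EB 1E

33996897096959 in hexadecimal, padded to 48 bits, is 0x1EEB84F994FF.
Split into bytes (most-significant first): 1E EB 84 F9 94 FF.
In little-endian order the low byte comes first in memory.
So at ascending addresses the bytes are FF 94 F9 84 EB 1E.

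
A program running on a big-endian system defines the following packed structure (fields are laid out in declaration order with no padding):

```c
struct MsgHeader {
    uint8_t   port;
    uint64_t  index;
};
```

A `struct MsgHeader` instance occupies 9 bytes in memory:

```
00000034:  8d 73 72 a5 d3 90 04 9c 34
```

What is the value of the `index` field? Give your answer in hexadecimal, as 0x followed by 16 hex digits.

0x7372A5D390049C34

`index` follows `port` (1 byte), so it starts at byte offset 1 and occupies 8 bytes.
Bytes at offsets 1..8: 73 72 A5 D3 90 04 9C 34.
Big-endian: lowest address holds the most-significant byte.
The bytes are already most-significant first: 0x7372A5D390049C34.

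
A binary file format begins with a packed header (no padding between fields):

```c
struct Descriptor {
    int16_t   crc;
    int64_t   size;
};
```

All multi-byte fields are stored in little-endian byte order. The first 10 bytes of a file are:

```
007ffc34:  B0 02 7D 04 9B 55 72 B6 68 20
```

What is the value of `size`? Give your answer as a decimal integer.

2335317008970351741

`size` follows `crc` (2 bytes), so it starts at byte offset 2 and occupies 8 bytes.
Bytes at offsets 2..9: 7D 04 9B 55 72 B6 68 20.
Little-endian stores the least-significant byte at the lowest address.
Reassemble most-significant byte first: 20 68 B6 72 55 9B 04 7D → 0x2068B672559B047D.
0x2068B672559B047D = 2335317008970351741.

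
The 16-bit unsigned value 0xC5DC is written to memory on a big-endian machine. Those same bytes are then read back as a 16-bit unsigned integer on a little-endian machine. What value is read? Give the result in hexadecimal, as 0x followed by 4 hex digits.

0xDCC5

Stored big-endian, the bytes at ascending addresses are C5 DC.
Read back as little-endian, the first byte is least significant, giving 0xDCC5.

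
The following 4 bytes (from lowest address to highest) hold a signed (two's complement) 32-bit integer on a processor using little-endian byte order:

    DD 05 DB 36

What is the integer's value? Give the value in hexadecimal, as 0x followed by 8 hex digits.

Little-endian stores the least-significant byte at the lowest address.
Reassemble most-significant byte first: 36 DB 05 DD → 0x36DB05DD.

0x36DB05DD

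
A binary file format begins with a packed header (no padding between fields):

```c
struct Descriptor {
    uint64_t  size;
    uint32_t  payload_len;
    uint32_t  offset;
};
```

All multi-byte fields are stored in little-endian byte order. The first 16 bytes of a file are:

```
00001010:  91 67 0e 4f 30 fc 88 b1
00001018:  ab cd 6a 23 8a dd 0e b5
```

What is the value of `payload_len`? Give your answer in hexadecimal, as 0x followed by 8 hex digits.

0x236ACDAB

`payload_len` follows `size` (8 bytes), so it starts at byte offset 8 and occupies 4 bytes.
Bytes at offsets 8..11: AB CD 6A 23.
In little-endian order the low byte comes first in memory.
Reassemble most-significant byte first: 23 6A CD AB → 0x236ACDAB.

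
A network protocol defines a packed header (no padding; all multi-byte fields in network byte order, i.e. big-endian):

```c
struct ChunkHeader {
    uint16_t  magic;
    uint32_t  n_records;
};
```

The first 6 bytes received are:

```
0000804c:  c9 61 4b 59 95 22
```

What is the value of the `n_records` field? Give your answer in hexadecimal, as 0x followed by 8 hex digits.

`n_records` follows `magic` (2 bytes), so it starts at byte offset 2 and occupies 4 bytes.
Bytes at offsets 2..5: 4B 59 95 22.
In big-endian order the high byte comes first in memory.
The bytes are already most-significant first: 0x4B599522.

0x4B599522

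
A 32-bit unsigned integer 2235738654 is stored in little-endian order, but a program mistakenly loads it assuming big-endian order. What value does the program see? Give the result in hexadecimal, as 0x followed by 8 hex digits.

0x1EAA4285

2235738654 in 32-bit hexadecimal is 0x8542AA1E.
Stored little-endian, the bytes at ascending addresses are 1E AA 42 85.
Read back as big-endian, the last byte is least significant, giving 0x1EAA4285.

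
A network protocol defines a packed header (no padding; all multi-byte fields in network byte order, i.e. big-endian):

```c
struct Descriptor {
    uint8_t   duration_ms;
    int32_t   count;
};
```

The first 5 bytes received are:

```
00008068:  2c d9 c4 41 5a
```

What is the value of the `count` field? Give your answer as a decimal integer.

`count` follows `duration_ms` (1 byte), so it starts at byte offset 1 and occupies 4 bytes.
Bytes at offsets 1..4: D9 C4 41 5A.
Big-endian stores the most-significant byte at the lowest address.
The bytes are already most-significant first: 0xD9C4415A.
Top bit is set, so as a signed 32-bit value this is 0xD9C4415A − 2^32 = -641449638.

-641449638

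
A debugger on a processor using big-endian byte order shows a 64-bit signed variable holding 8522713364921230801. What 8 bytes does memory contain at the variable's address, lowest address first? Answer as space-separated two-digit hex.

76 46 C2 A6 6E 9A A5 D1

8522713364921230801 in hexadecimal, padded to 64 bits, is 0x7646C2A66E9AA5D1.
Split into bytes (most-significant first): 76 46 C2 A6 6E 9A A5 D1.
Big-endian: lowest address holds the most-significant byte.
So the memory order matches the most-significant-first order: 76 46 C2 A6 6E 9A A5 D1.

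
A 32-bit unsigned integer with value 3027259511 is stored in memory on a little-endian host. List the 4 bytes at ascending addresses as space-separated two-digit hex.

77 50 70 B4

3027259511 in hexadecimal, padded to 32 bits, is 0xB4705077.
Split into bytes (most-significant first): B4 70 50 77.
In little-endian order the low byte comes first in memory.
So at ascending addresses the bytes are 77 50 70 B4.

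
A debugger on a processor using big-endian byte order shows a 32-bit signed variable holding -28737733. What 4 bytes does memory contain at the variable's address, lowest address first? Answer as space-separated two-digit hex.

Two's complement of -28737733 in 32 bits: 28737733 = 0x01B680C5; invert → 0xFE497F3A; add 1 → 0xFE497F3B.
Split into bytes (most-significant first): FE 49 7F 3B.
Big-endian stores the most-significant byte at the lowest address.
So the memory order matches the most-significant-first order: FE 49 7F 3B.

FE 49 7F 3B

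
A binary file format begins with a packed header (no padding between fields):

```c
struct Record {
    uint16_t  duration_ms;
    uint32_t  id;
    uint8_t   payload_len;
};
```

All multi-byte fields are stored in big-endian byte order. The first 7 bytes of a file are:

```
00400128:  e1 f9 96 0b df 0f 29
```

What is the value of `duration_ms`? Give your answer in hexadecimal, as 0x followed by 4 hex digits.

0xE1F9

`duration_ms` is the first field, at byte offset 0, occupying 2 bytes.
Bytes at offsets 0..1: E1 F9.
Big-endian: lowest address holds the most-significant byte.
The bytes are already most-significant first: 0xE1F9.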